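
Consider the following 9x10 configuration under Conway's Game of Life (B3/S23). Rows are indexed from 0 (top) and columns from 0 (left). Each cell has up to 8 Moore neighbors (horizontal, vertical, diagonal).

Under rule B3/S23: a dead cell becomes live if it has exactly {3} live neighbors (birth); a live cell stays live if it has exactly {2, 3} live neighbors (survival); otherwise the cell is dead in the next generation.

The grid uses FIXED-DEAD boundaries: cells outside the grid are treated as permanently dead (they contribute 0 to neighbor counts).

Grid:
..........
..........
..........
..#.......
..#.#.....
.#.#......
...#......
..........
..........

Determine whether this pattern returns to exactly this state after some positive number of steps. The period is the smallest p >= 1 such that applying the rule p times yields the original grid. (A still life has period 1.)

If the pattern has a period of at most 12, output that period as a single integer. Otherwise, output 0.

Answer: 2

Derivation:
Simulating and comparing each generation to the original:
Gen 0 (original, given above): 6 live cells
Gen 1: 6 live cells, differs from original
Gen 2: 6 live cells, MATCHES original -> period = 2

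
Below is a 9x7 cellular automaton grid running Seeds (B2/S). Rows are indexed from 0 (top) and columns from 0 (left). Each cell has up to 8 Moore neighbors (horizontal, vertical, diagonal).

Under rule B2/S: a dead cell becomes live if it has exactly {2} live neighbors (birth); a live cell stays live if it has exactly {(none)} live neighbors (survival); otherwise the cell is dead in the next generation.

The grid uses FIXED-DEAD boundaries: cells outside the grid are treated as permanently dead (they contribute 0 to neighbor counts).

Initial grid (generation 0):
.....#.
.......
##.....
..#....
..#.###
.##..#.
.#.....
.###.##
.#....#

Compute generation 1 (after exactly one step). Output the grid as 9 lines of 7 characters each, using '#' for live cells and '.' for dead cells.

Simulating step by step:
Generation 0 (given above): 19 live cells
Generation 1: 11 live cells
(generation 1 grid is the final answer)

Answer: .......
##.....
..#....
#...#.#
.......
#......
.......
....#..
#..##..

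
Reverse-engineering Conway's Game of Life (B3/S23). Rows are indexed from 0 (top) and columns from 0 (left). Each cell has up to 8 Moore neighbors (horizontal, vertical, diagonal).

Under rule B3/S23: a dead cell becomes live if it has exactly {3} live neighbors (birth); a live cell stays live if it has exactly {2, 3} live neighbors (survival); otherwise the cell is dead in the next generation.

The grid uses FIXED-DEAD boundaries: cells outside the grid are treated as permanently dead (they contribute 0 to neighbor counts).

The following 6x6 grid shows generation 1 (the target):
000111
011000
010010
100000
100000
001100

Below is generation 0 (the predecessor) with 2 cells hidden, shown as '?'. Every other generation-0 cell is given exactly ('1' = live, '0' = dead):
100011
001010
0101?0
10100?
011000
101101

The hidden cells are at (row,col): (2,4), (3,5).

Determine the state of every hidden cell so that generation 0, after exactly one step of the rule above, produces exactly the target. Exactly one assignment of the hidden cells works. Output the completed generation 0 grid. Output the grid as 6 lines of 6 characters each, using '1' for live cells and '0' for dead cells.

Hidden generation-0 cells (in order): (2,4), (3,5).
A hidden cell only influences target cells in its own 3x3 neighborhood. Try each of the 2^2 = 4 assignments, step the completed generation 0 forward once under B3/S23, and compare with the target:
  (2,4)=0 (3,5)=0 -> step gives (1,4)='1' but target has '0' -> reject
  (2,4)=0 (3,5)=1 -> step gives (1,4)='1' but target has '0' -> reject
  (2,4)=1 (3,5)=0 -> step reproduces the target at every cell -> ACCEPT
  (2,4)=1 (3,5)=1 -> step gives (2,5)='1' but target has '0' -> reject
Unique solution: (2,4)=live, (3,5)=dead.
Check: live-neighbor counts of every cell in the completed generation 0:
021322
232544
234422
254421
354421
143220
Applying B3/S23 to generation 0 with these counts gives:
000111
011000
010010
100000
100000
001100
which matches the target exactly.

Answer: 100011
001010
010110
101000
011000
101101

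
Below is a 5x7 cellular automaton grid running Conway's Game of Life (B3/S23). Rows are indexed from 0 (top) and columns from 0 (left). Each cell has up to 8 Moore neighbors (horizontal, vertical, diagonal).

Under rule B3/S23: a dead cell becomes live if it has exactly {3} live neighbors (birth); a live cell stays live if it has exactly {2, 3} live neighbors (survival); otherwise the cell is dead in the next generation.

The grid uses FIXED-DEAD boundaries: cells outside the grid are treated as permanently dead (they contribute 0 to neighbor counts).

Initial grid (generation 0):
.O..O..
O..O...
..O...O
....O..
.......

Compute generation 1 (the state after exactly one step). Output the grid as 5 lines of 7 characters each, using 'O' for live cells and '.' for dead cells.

Simulating step by step:
Generation 0 (given above): 7 live cells
Generation 1: 4 live cells
(generation 1 grid is the final answer)

Answer: .......
.OOO...
...O...
.......
.......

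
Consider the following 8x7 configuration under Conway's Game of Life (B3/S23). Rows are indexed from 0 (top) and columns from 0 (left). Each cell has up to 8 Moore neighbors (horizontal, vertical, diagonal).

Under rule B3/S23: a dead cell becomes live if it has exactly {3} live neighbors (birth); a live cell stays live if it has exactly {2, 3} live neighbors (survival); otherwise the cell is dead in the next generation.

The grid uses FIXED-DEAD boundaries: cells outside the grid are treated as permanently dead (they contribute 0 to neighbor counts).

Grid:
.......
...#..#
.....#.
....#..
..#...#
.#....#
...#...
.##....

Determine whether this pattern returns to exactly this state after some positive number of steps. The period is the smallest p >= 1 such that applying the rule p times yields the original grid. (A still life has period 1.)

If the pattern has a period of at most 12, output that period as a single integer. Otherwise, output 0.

Simulating and comparing each generation to the original:
Gen 0 (original, given above): 11 live cells
Gen 1: 7 live cells, differs from original
Gen 2: 6 live cells, differs from original
Gen 3: 6 live cells, differs from original
Gen 4: 6 live cells, differs from original
Gen 5: 6 live cells, differs from original
Gen 6: 6 live cells, differs from original
Gen 7: 6 live cells, differs from original
Gen 8: 6 live cells, differs from original
Gen 9: 6 live cells, differs from original
Gen 10: 6 live cells, differs from original
Gen 11: 6 live cells, differs from original
Gen 12: 6 live cells, differs from original
No period found within 12 steps.

Answer: 0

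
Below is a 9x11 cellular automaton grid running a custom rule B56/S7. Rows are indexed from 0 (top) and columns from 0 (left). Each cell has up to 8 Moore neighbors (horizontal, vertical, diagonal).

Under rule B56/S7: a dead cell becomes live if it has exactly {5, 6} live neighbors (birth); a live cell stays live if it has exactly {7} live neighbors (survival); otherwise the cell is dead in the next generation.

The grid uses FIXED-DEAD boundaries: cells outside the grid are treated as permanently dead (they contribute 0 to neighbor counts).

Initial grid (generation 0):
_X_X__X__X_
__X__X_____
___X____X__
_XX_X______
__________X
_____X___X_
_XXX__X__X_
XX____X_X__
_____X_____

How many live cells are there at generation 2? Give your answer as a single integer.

Simulating step by step:
Generation 0 (given above): 24 live cells
Generation 1: 0 live cells
___________
___________
___________
___________
___________
___________
___________
___________
___________
Generation 2: 0 live cells
___________
___________
___________
___________
___________
___________
___________
___________
___________
Population at generation 2: 0

Answer: 0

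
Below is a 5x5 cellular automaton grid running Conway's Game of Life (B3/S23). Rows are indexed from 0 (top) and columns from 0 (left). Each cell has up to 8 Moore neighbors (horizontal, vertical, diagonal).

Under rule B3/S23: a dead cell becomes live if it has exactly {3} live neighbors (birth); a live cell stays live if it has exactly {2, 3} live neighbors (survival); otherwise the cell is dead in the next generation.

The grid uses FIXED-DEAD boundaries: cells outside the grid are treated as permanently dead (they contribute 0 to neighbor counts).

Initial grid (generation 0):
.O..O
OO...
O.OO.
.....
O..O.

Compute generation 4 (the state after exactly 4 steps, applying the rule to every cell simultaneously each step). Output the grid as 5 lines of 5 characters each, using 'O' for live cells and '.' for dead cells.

Simulating step by step:
Generation 0 (given above): 9 live cells
Generation 1: 9 live cells
OO...
O..O.
O.O..
.OOO.
.....
Generation 2: 9 live cells
OO...
O.O..
O....
.OOO.
..O..
Generation 3: 11 live cells
OO...
O....
O..O.
.OOO.
.OOO.
Generation 4: 9 live cells
(generation 4 grid is the final answer)

Answer: OO...
O....
O..O.
O...O
.O.O.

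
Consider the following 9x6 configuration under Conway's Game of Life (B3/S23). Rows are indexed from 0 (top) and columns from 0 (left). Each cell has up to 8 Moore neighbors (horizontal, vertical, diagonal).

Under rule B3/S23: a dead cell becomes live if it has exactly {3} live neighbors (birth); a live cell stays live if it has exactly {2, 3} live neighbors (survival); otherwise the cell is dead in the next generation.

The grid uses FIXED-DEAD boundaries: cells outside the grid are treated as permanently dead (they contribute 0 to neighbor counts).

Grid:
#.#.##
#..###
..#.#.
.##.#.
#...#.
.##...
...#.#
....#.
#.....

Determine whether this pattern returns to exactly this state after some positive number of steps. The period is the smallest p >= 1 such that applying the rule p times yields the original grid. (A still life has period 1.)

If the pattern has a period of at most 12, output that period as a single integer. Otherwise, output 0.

Simulating and comparing each generation to the original:
Gen 0 (original, given above): 21 live cells
Gen 1: 17 live cells, differs from original
Gen 2: 13 live cells, differs from original
Gen 3: 14 live cells, differs from original
Gen 4: 11 live cells, differs from original
Gen 5: 13 live cells, differs from original
Gen 6: 9 live cells, differs from original
Gen 7: 7 live cells, differs from original
Gen 8: 6 live cells, differs from original
Gen 9: 7 live cells, differs from original
Gen 10: 7 live cells, differs from original
Gen 11: 9 live cells, differs from original
Gen 12: 9 live cells, differs from original
No period found within 12 steps.

Answer: 0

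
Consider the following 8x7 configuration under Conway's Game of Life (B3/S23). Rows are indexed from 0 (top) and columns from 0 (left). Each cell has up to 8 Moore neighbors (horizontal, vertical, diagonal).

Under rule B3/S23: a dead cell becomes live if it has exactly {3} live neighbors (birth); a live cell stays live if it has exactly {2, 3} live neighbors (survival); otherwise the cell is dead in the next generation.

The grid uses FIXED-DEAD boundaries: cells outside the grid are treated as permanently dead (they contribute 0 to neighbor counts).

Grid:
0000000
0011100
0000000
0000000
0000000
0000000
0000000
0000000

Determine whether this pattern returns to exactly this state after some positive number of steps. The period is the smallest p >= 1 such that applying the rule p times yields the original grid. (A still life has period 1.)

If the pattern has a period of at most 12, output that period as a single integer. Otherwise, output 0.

Answer: 2

Derivation:
Simulating and comparing each generation to the original:
Gen 0 (original, given above): 3 live cells
Gen 1: 3 live cells, differs from original
Gen 2: 3 live cells, MATCHES original -> period = 2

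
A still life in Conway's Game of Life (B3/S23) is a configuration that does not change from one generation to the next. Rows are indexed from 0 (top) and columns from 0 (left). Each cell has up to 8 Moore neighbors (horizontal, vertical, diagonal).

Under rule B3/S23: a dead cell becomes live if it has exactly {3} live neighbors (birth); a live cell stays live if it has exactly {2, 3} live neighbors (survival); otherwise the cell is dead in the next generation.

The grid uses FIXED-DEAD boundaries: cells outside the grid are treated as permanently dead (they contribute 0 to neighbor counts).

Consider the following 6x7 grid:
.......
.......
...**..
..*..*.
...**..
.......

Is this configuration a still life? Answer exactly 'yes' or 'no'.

Answer: yes

Derivation:
Compute generation 1 and compare to generation 0 (given above):
Generation 1:
.......
.......
...**..
..*..*.
...**..
.......
The grids are IDENTICAL -> still life.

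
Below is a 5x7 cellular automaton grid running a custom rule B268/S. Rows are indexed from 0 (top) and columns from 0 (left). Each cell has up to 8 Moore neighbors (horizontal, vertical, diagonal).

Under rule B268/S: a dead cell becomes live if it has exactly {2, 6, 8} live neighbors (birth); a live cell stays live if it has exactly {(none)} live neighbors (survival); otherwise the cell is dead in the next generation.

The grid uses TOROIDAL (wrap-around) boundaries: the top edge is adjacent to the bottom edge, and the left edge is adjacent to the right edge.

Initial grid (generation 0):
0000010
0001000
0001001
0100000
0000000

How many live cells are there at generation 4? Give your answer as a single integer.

Answer: 9

Derivation:
Simulating step by step:
Generation 0 (given above): 5 live cells
Generation 1: 8 live cells
0000100
0010011
1000100
1010000
0000000
Generation 2: 9 live cells
0001001
1100000
0010000
0001001
0101000
Generation 3: 10 live cells
0000100
0001001
0001001
1100100
0000011
Generation 4: 9 live cells
1001000
1010000
0100000
0011000
0101000
Population at generation 4: 9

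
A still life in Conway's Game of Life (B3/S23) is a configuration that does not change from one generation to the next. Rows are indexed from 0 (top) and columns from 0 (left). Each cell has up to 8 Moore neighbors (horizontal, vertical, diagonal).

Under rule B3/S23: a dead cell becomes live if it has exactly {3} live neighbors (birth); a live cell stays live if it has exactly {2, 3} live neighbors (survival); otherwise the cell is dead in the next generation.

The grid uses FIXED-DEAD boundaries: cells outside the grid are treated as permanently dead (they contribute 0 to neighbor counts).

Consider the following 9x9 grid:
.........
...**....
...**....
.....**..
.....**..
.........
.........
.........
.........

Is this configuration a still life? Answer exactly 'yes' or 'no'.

Answer: no

Derivation:
Compute generation 1 and compare to generation 0 (given above):
Generation 1:
.........
...**....
...*.....
......*..
.....**..
.........
.........
.........
.........
Cell (2,4) differs: gen0=1 vs gen1=0 -> NOT a still life.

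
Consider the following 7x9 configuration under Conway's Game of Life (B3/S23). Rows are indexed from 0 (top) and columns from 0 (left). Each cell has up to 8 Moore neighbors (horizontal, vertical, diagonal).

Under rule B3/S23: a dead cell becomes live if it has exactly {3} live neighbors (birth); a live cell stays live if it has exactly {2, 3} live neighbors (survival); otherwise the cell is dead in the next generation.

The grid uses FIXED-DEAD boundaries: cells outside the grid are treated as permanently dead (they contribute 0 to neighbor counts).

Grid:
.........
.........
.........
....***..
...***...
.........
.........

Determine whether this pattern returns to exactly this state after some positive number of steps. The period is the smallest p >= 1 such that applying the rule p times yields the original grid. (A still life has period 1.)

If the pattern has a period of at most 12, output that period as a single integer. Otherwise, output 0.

Simulating and comparing each generation to the original:
Gen 0 (original, given above): 6 live cells
Gen 1: 6 live cells, differs from original
Gen 2: 6 live cells, MATCHES original -> period = 2

Answer: 2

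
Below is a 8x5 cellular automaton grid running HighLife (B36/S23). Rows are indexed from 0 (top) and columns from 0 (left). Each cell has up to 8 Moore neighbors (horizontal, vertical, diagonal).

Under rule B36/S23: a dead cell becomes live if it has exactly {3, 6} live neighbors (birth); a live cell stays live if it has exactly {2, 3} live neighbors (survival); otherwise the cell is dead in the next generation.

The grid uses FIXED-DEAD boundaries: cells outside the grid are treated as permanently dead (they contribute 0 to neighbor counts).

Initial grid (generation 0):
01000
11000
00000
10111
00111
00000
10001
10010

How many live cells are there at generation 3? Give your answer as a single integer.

Answer: 13

Derivation:
Simulating step by step:
Generation 0 (given above): 14 live cells
Generation 1: 14 live cells
11000
11000
10110
01101
01101
00001
00000
00000
Generation 2: 12 live cells
11000
00000
11010
10011
01101
00010
00000
00000
Generation 3: 13 live cells
00000
00100
11111
10001
01101
00110
00000
00000
Population at generation 3: 13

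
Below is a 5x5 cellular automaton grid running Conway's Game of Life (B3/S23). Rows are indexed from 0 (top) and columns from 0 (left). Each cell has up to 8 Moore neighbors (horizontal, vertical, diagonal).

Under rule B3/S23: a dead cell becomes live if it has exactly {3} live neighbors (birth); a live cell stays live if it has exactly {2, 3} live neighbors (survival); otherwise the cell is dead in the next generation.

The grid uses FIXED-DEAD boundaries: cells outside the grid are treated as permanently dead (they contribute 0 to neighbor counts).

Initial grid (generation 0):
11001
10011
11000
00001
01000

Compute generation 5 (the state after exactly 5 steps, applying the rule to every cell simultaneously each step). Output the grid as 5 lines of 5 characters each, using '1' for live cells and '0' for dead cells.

Simulating step by step:
Generation 0 (given above): 10 live cells
Generation 1: 13 live cells
11011
00111
11011
11000
00000
Generation 2: 7 live cells
01001
00000
10001
11100
00000
Generation 3: 4 live cells
00000
00000
10000
11000
01000
Generation 4: 6 live cells
00000
00000
11000
11000
11000
Generation 5: 5 live cells
(generation 5 grid is the final answer)

Answer: 00000
00000
11000
00100
11000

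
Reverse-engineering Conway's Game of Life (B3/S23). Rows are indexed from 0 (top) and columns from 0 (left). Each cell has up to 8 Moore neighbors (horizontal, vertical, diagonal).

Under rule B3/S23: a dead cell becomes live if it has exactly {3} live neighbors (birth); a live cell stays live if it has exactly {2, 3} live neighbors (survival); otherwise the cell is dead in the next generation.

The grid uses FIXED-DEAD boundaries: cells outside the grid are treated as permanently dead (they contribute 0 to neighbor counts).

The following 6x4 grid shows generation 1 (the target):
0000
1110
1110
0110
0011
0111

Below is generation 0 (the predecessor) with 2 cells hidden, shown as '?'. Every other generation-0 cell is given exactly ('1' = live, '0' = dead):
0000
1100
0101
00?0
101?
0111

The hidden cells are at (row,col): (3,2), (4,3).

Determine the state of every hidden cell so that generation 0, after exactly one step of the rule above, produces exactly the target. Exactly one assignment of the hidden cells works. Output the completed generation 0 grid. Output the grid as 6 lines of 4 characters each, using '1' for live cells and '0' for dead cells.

Answer: 0000
1100
0101
0000
1010
0111

Derivation:
Hidden generation-0 cells (in order): (3,2), (4,3).
A hidden cell only influences target cells in its own 3x3 neighborhood. Try each of the 2^2 = 4 assignments, step the completed generation 0 forward once under B3/S23, and compare with the target:
  (3,2)=0 (4,3)=0 -> step reproduces the target at every cell -> ACCEPT
  (3,2)=0 (4,3)=1 -> step gives (3,2)='0' but target has '1' -> reject
  (3,2)=1 (4,3)=0 -> step gives (2,2)='0' but target has '1' -> reject
  (3,2)=1 (4,3)=1 -> step gives (2,2)='0' but target has '1' -> reject
Unique solution: (3,2)=dead, (4,3)=dead.
Check: live-neighbor counts of every cell in the completed generation 0:
2210
2231
3230
2332
1433
2332
Applying B3/S23 to generation 0 with these counts gives:
0000
1110
1110
0110
0011
0111
which matches the target exactly.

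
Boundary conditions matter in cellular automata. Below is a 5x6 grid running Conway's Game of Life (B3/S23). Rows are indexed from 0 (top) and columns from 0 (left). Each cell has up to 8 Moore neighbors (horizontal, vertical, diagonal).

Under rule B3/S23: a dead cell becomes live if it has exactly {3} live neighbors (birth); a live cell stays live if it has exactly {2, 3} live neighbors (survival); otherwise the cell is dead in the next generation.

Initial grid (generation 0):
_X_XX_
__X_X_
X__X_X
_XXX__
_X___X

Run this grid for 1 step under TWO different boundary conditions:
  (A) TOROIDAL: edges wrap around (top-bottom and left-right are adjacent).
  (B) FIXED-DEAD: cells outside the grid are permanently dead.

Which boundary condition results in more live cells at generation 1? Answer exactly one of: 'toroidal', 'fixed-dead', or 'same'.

Under TOROIDAL boundary, generation 1:
XX_XXX
XXX___
X____X
_X_X_X
_X____
Population = 14

Under FIXED-DEAD boundary, generation 1:
__XXX_
_XX__X
______
XX_X__
_X____
Population = 10

Comparison: toroidal=14, fixed-dead=10 -> toroidal

Answer: toroidal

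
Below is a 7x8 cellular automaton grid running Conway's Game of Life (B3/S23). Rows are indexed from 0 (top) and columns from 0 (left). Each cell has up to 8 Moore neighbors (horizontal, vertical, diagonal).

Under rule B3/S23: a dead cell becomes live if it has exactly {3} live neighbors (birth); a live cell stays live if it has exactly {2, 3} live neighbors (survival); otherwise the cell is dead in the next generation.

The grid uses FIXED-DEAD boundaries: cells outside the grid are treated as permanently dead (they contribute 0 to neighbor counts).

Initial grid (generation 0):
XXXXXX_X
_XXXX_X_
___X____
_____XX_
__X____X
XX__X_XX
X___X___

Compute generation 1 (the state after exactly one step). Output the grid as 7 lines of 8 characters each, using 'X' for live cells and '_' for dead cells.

Answer: X____XX_
X_____X_
___X__X_
______X_
_X_____X
XX_X_XXX
XX___X__

Derivation:
Simulating step by step:
Generation 0 (given above): 24 live cells
Generation 1: 19 live cells
(generation 1 grid is the final answer)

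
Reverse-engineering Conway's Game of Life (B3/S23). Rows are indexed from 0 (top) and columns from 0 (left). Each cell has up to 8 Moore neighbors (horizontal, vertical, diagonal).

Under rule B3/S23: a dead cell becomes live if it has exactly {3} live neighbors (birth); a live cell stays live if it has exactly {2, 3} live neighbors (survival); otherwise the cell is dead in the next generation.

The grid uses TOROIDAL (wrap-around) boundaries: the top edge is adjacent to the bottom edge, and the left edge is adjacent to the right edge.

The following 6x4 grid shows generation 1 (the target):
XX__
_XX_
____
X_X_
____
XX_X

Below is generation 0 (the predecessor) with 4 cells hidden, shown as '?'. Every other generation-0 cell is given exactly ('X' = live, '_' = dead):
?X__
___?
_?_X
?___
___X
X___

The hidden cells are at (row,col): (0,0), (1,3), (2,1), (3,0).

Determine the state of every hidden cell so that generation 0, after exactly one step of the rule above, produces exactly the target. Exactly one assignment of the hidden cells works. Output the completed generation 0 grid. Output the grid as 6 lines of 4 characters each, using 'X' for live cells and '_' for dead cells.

Hidden generation-0 cells (in order): (0,0), (1,3), (2,1), (3,0).
A hidden cell only influences target cells in its own 3x3 neighborhood. Try each of the 2^4 = 16 assignments, step the completed generation 0 forward once under B3/S23, and compare with the target:
  (0,0)=_ (1,3)=_ (2,1)=_ (3,0)=_ -> step gives (0,0)='_' but target has 'X' -> reject
  (0,0)=_ (1,3)=_ (2,1)=_ (3,0)=X -> step gives (0,0)='_' but target has 'X' -> reject
  (0,0)=_ (1,3)=_ (2,1)=X (3,0)=_ -> step gives (0,0)='_' but target has 'X' -> reject
  (0,0)=_ (1,3)=_ (2,1)=X (3,0)=X -> step gives (0,0)='_' but target has 'X' -> reject
  (0,0)=_ (1,3)=X (2,1)=_ (3,0)=_ -> step gives (0,1)='_' but target has 'X' -> reject
  (0,0)=_ (1,3)=X (2,1)=_ (3,0)=X -> step gives (0,1)='_' but target has 'X' -> reject
  (0,0)=_ (1,3)=X (2,1)=X (3,0)=_ -> step gives (0,1)='_' but target has 'X' -> reject
  (0,0)=_ (1,3)=X (2,1)=X (3,0)=X -> step gives (0,1)='_' but target has 'X' -> reject
  (0,0)=X (1,3)=_ (2,1)=_ (3,0)=_ -> step gives (1,0)='X' but target has '_' -> reject
  (0,0)=X (1,3)=_ (2,1)=_ (3,0)=X -> step gives (1,0)='X' but target has '_' -> reject
  (0,0)=X (1,3)=_ (2,1)=X (3,0)=_ -> step reproduces the target at every cell -> ACCEPT
  (0,0)=X (1,3)=_ (2,1)=X (3,0)=X -> step gives (2,0)='X' but target has '_' -> reject
  (0,0)=X (1,3)=X (2,1)=_ (3,0)=_ -> step gives (0,3)='X' but target has '_' -> reject
  (0,0)=X (1,3)=X (2,1)=_ (3,0)=X -> step gives (0,3)='X' but target has '_' -> reject
  (0,0)=X (1,3)=X (2,1)=X (3,0)=_ -> step gives (0,3)='X' but target has '_' -> reject
  (0,0)=X (1,3)=X (2,1)=X (3,0)=X -> step gives (0,3)='X' but target has '_' -> reject
Unique solution: (0,0)=live, (1,3)=dead, (2,1)=live, (3,0)=dead.
Check: live-neighbor counts of every cell in the completed generation 0:
2212
4332
2020
3132
2111
3323
Applying B3/S23 to generation 0 with these counts gives:
XX__
_XX_
____
X_X_
____
XX_X
which matches the target exactly.

Answer: XX__
____
_X_X
____
___X
X___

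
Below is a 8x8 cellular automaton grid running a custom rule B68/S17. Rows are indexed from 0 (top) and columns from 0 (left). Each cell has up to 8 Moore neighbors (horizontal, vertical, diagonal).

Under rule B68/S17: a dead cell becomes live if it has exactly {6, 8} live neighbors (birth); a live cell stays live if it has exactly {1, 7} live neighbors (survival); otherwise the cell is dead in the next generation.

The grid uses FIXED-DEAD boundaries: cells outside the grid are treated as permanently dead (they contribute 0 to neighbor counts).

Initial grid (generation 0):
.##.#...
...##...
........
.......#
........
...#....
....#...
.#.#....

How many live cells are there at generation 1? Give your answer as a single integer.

Answer: 3

Derivation:
Simulating step by step:
Generation 0 (given above): 10 live cells
Generation 1: 3 live cells
.#......
........
........
........
........
...#....
........
...#....
Population at generation 1: 3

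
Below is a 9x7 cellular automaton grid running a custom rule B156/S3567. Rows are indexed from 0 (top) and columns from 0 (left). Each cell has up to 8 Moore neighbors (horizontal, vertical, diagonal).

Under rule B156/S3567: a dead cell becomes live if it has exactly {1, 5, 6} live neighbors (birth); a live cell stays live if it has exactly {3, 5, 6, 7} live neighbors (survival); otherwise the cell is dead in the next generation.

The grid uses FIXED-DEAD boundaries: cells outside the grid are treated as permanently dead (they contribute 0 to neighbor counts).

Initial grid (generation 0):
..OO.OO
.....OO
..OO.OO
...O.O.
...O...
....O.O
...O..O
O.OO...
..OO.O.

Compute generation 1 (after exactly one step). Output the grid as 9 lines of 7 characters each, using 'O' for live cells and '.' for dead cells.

Simulating step by step:
Generation 0 (given above): 23 live cells
Generation 1: 17 live cells
(generation 1 grid is the final answer)

Answer: .O...OO
....OOO
.O..O..
.O.OO..
.......
.......
O..O...
.......
O.OO..O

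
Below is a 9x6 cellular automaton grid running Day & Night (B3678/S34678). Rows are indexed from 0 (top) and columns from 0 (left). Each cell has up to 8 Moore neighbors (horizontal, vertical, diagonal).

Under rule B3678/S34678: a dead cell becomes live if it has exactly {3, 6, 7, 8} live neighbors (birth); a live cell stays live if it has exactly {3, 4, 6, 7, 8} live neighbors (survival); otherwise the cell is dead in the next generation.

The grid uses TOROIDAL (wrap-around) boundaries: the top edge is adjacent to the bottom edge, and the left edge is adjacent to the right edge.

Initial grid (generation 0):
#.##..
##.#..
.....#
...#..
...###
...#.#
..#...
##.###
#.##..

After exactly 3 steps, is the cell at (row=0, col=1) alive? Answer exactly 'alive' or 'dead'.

Answer: alive

Derivation:
Simulating step by step:
Generation 0 (given above): 22 live cells
Generation 1: 26 live cells
##.###
##..##
#.#.#.
.....#
..##..
..##..
.##...
##.###
##....
Generation 2: 22 live cells
#...##
#....#
#..###
.##.#.
..###.
...#..
.#...#
.....#
#...##
Generation 3: 25 live cells
.#..##
.#.###
#.###.
####..
.##.#.
...#..
#...#.
.....#
#...##

Cell (0,1) at generation 3: 1 -> alive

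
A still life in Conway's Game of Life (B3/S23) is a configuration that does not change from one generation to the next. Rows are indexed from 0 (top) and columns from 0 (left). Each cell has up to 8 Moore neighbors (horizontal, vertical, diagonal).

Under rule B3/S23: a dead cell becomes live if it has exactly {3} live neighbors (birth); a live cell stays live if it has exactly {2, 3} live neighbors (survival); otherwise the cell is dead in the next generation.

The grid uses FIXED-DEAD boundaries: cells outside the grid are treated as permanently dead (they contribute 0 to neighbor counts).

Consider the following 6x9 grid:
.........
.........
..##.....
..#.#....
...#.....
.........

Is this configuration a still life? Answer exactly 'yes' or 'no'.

Answer: yes

Derivation:
Compute generation 1 and compare to generation 0 (given above):
Generation 1:
.........
.........
..##.....
..#.#....
...#.....
.........
The grids are IDENTICAL -> still life.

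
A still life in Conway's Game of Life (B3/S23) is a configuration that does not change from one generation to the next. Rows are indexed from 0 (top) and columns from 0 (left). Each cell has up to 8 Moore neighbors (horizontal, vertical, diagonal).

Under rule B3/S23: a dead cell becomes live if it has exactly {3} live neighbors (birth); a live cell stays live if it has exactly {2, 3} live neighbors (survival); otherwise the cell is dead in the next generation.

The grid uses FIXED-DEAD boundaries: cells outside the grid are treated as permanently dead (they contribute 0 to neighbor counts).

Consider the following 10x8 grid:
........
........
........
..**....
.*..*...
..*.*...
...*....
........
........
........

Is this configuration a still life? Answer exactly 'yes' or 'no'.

Answer: yes

Derivation:
Compute generation 1 and compare to generation 0 (given above):
Generation 1:
........
........
........
..**....
.*..*...
..*.*...
...*....
........
........
........
The grids are IDENTICAL -> still life.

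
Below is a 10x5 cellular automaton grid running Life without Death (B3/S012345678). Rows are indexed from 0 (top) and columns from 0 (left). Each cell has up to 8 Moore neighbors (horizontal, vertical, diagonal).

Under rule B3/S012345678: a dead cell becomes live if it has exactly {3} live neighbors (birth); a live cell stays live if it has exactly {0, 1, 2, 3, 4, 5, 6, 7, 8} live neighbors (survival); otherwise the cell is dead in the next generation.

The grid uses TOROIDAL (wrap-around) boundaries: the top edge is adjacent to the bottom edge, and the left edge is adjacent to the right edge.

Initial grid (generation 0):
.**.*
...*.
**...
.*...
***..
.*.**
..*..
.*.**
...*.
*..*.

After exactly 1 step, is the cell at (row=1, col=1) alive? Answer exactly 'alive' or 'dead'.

Simulating step by step:
Generation 0 (given above): 20 live cells
Generation 1: 28 live cells
***.*
...**
***..
.*...
*****
.*.**
.**..
.*.**
*..*.
**.*.

Cell (1,1) at generation 1: 0 -> dead

Answer: dead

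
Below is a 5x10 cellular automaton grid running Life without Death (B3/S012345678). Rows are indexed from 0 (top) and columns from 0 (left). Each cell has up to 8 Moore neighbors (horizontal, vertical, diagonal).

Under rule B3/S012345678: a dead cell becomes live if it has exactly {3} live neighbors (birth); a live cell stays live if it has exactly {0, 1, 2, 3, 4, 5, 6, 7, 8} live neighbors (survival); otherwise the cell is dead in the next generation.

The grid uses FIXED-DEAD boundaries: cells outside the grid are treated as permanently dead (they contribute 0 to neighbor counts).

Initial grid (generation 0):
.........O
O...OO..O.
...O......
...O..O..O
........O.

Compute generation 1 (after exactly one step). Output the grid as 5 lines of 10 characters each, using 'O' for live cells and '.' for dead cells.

Answer: .........O
O...OO..O.
...O.O....
...O..O..O
........O.

Derivation:
Simulating step by step:
Generation 0 (given above): 10 live cells
Generation 1: 11 live cells
(generation 1 grid is the final answer)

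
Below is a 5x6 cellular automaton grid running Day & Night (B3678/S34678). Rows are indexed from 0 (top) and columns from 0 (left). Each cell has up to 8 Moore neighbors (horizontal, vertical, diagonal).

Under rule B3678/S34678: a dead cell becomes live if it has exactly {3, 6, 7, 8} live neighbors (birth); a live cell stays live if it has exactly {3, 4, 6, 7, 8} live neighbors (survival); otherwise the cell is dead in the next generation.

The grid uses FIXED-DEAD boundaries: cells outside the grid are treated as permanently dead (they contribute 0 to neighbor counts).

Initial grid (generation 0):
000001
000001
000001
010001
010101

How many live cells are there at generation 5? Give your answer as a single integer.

Answer: 0

Derivation:
Simulating step by step:
Generation 0 (given above): 8 live cells
Generation 1: 5 live cells
000000
000010
000010
001000
001010
Generation 2: 2 live cells
000000
000000
000100
000000
000100
Generation 3: 0 live cells
000000
000000
000000
000000
000000
Generation 4: 0 live cells
000000
000000
000000
000000
000000
Generation 5: 0 live cells
000000
000000
000000
000000
000000
Population at generation 5: 0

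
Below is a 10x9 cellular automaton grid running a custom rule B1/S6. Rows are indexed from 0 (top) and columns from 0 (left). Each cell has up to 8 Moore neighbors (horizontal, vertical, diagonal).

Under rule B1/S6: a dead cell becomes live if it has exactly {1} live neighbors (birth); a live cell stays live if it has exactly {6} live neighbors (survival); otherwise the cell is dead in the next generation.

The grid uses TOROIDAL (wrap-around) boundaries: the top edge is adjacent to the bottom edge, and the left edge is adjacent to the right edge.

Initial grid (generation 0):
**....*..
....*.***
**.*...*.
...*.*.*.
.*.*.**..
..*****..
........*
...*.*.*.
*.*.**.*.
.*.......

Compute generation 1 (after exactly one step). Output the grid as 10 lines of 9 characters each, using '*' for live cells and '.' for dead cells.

Answer: ...**....
.........
.........
.........
*.......*
........*
**.......
.........
.........
.........

Derivation:
Simulating step by step:
Generation 0 (given above): 33 live cells
Generation 1: 7 live cells
(generation 1 grid is the final answer)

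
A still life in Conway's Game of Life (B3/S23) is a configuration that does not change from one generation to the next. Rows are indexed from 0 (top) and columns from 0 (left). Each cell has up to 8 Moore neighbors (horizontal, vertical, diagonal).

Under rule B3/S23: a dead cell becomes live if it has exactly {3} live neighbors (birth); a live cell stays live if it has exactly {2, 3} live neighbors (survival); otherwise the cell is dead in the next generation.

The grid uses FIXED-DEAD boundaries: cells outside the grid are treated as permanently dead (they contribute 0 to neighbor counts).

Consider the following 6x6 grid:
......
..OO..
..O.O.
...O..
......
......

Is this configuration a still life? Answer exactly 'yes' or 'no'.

Answer: yes

Derivation:
Compute generation 1 and compare to generation 0 (given above):
Generation 1:
......
..OO..
..O.O.
...O..
......
......
The grids are IDENTICAL -> still life.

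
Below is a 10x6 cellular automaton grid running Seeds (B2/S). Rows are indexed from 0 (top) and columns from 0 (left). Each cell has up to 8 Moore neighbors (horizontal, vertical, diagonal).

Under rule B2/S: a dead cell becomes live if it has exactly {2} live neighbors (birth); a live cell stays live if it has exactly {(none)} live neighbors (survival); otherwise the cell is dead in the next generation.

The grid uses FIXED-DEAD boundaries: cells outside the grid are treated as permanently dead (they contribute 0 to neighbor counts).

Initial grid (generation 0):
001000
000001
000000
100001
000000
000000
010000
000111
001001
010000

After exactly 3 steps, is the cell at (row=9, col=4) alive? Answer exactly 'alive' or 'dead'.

Simulating step by step:
Generation 0 (given above): 11 live cells
Generation 1: 8 live cells
000000
000000
000011
000000
000000
000000
001101
010000
010000
001000
Generation 2: 14 live cells
000000
000011
000000
000011
000000
001110
010010
100110
100000
010000
Generation 3: 13 live cells
000011
000000
000100
000000
001000
010001
100000
001001
001110
100000

Cell (9,4) at generation 3: 0 -> dead

Answer: dead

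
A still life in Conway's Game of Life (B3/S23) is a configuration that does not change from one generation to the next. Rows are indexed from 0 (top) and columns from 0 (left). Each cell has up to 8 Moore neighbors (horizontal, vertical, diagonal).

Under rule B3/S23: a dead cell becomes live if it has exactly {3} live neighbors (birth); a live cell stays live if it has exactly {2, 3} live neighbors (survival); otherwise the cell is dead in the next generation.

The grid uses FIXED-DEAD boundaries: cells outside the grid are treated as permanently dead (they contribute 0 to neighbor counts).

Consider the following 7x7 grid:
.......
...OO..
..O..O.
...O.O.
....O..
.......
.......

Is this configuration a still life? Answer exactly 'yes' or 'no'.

Answer: yes

Derivation:
Compute generation 1 and compare to generation 0 (given above):
Generation 1:
.......
...OO..
..O..O.
...O.O.
....O..
.......
.......
The grids are IDENTICAL -> still life.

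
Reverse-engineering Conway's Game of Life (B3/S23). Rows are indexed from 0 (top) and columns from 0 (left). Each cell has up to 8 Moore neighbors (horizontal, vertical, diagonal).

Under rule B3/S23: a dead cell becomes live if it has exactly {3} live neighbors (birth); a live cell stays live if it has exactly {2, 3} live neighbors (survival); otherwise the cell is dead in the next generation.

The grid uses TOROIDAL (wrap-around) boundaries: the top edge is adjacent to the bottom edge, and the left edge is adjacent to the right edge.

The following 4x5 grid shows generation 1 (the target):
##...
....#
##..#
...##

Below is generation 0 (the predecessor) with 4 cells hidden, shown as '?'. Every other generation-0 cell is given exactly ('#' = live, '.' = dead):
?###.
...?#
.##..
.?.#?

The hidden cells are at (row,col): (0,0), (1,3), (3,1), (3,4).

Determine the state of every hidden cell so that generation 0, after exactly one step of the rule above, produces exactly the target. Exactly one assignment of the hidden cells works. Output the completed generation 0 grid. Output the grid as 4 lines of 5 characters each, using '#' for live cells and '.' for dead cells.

Answer: ####.
...##
.##..
.#.#.

Derivation:
Hidden generation-0 cells (in order): (0,0), (1,3), (3,1), (3,4).
A hidden cell only influences target cells in its own 3x3 neighborhood. Try each of the 2^4 = 16 assignments, step the completed generation 0 forward once under B3/S23, and compare with the target:
  (0,0)=. (1,3)=. (3,1)=. (3,4)=. -> step gives (0,0)='.' but target has '#' -> reject
  (0,0)=. (1,3)=. (3,1)=. (3,4)=# -> step gives (0,1)='.' but target has '#' -> reject
  (0,0)=. (1,3)=. (3,1)=# (3,4)=. -> step gives (0,3)='#' but target has '.' -> reject
  (0,0)=. (1,3)=. (3,1)=# (3,4)=# -> step gives (0,0)='.' but target has '#' -> reject
  (0,0)=. (1,3)=# (3,1)=. (3,4)=. -> step gives (0,0)='.' but target has '#' -> reject
  (0,0)=. (1,3)=# (3,1)=. (3,4)=# -> step gives (0,1)='.' but target has '#' -> reject
  (0,0)=. (1,3)=# (3,1)=# (3,4)=. -> step gives (1,0)='#' but target has '.' -> reject
  (0,0)=. (1,3)=# (3,1)=# (3,4)=# -> step gives (0,0)='.' but target has '#' -> reject
  (0,0)=# (1,3)=. (3,1)=. (3,4)=. -> step gives (0,2)='#' but target has '.' -> reject
  (0,0)=# (1,3)=. (3,1)=. (3,4)=# -> step gives (0,2)='#' but target has '.' -> reject
  (0,0)=# (1,3)=. (3,1)=# (3,4)=. -> step gives (0,3)='#' but target has '.' -> reject
  (0,0)=# (1,3)=. (3,1)=# (3,4)=# -> step gives (0,0)='.' but target has '#' -> reject
  (0,0)=# (1,3)=# (3,1)=. (3,4)=. -> step gives (2,0)='.' but target has '#' -> reject
  (0,0)=# (1,3)=# (3,1)=. (3,4)=# -> step gives (2,1)='.' but target has '#' -> reject
  (0,0)=# (1,3)=# (3,1)=# (3,4)=. -> step reproduces the target at every cell -> ACCEPT
  (0,0)=# (1,3)=# (3,1)=# (3,4)=# -> step gives (0,0)='.' but target has '#' -> reject
Unique solution: (0,0)=live, (1,3)=live, (3,1)=live, (3,4)=dead.
Check: live-neighbor counts of every cell in the completed generation 0:
33545
45643
32443
45733
Applying B3/S23 to generation 0 with these counts gives:
##...
....#
##..#
...##
which matches the target exactly.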